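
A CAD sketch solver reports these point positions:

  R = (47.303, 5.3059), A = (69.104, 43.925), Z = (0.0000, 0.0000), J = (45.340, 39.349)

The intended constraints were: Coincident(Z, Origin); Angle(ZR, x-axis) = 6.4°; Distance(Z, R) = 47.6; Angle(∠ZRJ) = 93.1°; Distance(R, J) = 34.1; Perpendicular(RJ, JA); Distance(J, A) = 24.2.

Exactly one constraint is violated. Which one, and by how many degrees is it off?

Perpendicular(RJ, JA) — off by 7.60°.

Z = (0.00, 0.00) ✓; ZR at 6.400° ✓; |ZR| = 47.60 ✓; ∠ZRJ = 93.10° ✓; |RJ| = 34.10 ✓; ∠(RJ, JA) = 82.40° ✗; |JA| = 24.20 ✓.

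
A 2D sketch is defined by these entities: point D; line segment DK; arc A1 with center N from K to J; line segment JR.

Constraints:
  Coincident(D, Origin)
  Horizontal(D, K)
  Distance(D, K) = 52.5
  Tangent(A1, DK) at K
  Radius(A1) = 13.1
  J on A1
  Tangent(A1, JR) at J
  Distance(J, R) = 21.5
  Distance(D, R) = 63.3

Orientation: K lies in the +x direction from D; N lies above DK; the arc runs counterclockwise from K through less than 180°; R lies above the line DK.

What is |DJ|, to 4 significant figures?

66.44

Checks: |NK| = 13.10 ✓; |NJ| = 13.10 ✓; ∠(NJ, JR) = 90.00° ✓; |JR| = 21.50 ✓; |DR| = 63.30 ✓.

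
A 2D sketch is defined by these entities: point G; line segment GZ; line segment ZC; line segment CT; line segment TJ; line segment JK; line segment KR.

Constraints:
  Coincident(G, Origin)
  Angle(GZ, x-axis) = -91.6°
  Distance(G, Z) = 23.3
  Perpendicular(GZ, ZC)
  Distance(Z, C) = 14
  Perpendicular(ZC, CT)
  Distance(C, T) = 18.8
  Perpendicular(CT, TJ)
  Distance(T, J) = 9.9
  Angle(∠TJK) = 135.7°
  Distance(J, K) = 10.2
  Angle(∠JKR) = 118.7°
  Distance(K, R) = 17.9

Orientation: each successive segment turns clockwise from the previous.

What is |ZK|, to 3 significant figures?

12.1

The perpendicularity gives TJ at right angles to CT, so TJ runs at -1.60°; with |TJ| = 9.9, J = (-4.22, -4.38). ∠TJK = 135.7° gives JK at -45.9° from the x-axis; with |JK| = 10.2, K = (2.87, -11.7). Then |ZK| = |K − Z| = 12.1.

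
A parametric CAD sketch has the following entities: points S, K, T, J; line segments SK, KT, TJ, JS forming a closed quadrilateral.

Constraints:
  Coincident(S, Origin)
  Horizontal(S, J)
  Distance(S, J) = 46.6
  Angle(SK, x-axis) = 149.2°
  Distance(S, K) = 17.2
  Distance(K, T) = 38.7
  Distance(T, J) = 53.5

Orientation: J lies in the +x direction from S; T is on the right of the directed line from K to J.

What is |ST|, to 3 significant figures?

26.8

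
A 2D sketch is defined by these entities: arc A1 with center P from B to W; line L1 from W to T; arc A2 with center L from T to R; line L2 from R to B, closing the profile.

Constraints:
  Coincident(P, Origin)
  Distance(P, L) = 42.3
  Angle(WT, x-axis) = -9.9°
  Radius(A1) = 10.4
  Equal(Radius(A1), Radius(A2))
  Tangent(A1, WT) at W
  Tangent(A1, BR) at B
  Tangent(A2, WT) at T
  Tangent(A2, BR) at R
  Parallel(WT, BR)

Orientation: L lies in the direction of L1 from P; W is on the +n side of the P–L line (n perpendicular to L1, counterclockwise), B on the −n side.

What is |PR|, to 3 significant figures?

43.6

The slot axis is L1's direction at -9.9°, so u = (cos -9.9°, sin -9.9°) = (0.985, -0.172) and n = (−sin -9.9°, cos -9.9°) = (0.172, 0.985). P is at the origin and L lies 42.3 along u from P, so L = 42.3·u = (41.7, -7.27). Tangency of A1 to both parallel lines with radius 10.4 puts W and B at P ± 10.4·n: W = (1.79, 10.2), B = (-1.79, -10.2). Equal radii place T and R the same way about L: T = L + 10.4·n = (43.5, 2.97), R = L − 10.4·n = (39.9, -17.5). Then |PR| = |R − P| = 43.6.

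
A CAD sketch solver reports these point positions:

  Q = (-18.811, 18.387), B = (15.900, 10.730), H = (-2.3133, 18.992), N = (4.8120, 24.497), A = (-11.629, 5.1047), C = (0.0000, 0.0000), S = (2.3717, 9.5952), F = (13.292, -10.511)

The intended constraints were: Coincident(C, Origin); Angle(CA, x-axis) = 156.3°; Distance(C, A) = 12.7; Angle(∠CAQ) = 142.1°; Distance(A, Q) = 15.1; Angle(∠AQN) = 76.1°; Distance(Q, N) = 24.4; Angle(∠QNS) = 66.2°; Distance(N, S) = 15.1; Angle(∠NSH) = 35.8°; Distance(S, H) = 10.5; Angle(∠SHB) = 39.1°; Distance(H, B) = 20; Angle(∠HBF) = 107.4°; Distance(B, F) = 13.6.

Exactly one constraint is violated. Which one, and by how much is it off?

Distance(B, F) = 13.6 — off by 7.80.

C = (0.00, 0.00) ✓; CA at 156.3° ✓; |CA| = 12.70 ✓; ∠CAQ = 142.1° ✓; |AQ| = 15.10 ✓; ∠AQN = 76.10° ✓; |QN| = 24.40 ✓; ∠QNS = 66.20° ✓; |NS| = 15.10 ✓; ∠NSH = 35.80° ✓; |SH| = 10.50 ✓; ∠SHB = 39.10° ✓; |HB| = 20.00 ✓; ∠HBF = 107.4° ✓; |BF| = 21.40 ✗.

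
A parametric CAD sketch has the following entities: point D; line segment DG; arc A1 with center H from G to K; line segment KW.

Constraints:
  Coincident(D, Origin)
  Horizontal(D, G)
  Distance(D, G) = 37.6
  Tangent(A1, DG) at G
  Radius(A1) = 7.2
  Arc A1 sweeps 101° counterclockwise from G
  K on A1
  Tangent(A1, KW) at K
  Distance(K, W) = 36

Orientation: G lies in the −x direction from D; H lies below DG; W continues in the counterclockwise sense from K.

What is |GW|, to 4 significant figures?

43.91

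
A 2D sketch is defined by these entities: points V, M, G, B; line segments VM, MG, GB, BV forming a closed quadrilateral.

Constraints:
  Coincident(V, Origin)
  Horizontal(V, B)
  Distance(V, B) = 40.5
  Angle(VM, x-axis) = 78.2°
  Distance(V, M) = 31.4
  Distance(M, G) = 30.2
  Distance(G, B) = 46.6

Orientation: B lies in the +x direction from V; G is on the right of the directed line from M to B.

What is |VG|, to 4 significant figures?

6.793

V is at the origin; V and B share the same y with |VB| = 40.5 and B in +x, so B = (40.5, 0). VM runs at 78.2° with |VM| = 31.4, so M = (6.421, 30.74). G is determined by |MG| = 30.2 and |GB| = 46.6 together: it lies at the intersection of circle(M, 30.2) and circle(B, 46.6). With |MB| = 45.89, the foot of the radical line on MB is 9.224 from M and the perpendicular offset is √(30.2² − 9.224²) = 28.76. Taking the right-of-MB solution: G = (-5.990, 3.204).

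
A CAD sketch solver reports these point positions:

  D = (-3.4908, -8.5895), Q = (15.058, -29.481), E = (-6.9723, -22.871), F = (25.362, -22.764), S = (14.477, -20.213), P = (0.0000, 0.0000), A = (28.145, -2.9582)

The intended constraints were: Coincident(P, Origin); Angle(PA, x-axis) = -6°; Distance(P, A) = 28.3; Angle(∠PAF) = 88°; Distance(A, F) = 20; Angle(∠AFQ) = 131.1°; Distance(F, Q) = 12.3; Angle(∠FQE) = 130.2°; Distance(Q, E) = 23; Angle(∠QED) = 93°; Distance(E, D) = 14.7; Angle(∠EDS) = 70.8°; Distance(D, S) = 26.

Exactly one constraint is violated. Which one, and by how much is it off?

Distance(D, S) = 26 — off by 4.60.

P = (0.00, 0.00) ✓; PA at -6.000° ✓; |PA| = 28.30 ✓; ∠PAF = 88.00° ✓; |AF| = 20.00 ✓; ∠AFQ = 131.1° ✓; |FQ| = 12.30 ✓; ∠FQE = 130.2° ✓; |QE| = 23.00 ✓; ∠QED = 93.00° ✓; |ED| = 14.70 ✓; ∠EDS = 70.80° ✓; |DS| = 21.40 ✗.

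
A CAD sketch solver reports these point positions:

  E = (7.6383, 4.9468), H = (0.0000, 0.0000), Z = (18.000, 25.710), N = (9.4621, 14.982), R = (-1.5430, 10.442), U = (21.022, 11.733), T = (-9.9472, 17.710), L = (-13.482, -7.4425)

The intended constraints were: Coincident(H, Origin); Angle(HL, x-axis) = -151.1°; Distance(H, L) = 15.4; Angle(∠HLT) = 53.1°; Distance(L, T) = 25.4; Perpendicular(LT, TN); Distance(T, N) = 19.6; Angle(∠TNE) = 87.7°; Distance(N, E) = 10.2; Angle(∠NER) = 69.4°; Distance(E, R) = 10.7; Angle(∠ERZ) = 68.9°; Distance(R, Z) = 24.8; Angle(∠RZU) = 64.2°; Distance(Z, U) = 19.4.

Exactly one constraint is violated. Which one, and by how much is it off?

Distance(Z, U) = 19.4 — off by 5.10.

H = (0.00, 0.00) ✓; HL at -151.1° ✓; |HL| = 15.40 ✓; ∠HLT = 53.10° ✓; |LT| = 25.40 ✓; ∠(LT, TN) = 90.00° ✓; |TN| = 19.60 ✓; ∠TNE = 87.70° ✓; |NE| = 10.20 ✓; ∠NER = 69.40° ✓; |ER| = 10.70 ✓; ∠ERZ = 68.90° ✓; |RZ| = 24.80 ✓; ∠RZU = 64.20° ✓; |ZU| = 14.30 ✗.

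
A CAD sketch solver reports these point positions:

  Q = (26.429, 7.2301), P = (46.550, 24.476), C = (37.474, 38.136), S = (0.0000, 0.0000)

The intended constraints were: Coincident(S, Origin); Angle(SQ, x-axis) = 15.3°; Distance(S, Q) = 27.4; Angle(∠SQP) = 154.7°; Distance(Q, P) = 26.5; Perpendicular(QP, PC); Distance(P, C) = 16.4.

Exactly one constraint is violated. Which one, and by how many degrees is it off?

Perpendicular(QP, PC) — off by 7.00°.

S = (0.00, 0.00) ✓; SQ at 15.30° ✓; |SQ| = 27.40 ✓; ∠SQP = 154.7° ✓; |QP| = 26.50 ✓; ∠(QP, PC) = 83.00° ✗; |PC| = 16.40 ✓.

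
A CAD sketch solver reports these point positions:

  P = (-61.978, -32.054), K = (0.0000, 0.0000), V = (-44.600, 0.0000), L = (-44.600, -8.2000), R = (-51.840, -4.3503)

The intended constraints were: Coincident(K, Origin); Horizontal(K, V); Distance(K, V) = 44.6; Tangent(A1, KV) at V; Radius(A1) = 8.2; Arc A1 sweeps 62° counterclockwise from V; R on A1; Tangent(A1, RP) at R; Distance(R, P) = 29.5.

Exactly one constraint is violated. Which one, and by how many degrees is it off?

Tangent(A1, RP) at R — off by 7.90°.

K = (0.00, 0.00) ✓; K.y = 0.00, V.y = 0.00 ✓; |KV| = 44.60 ✓; ∠(LV, VK) = 90.00° ✓; |LV| = 8.200 ✓; bearing(L→R) − bearing(L→V) = 62.00° ✓; |LR| = 8.200 ✓; ∠(LR, RP) = 82.10° ✗; |RP| = 29.50 ✓.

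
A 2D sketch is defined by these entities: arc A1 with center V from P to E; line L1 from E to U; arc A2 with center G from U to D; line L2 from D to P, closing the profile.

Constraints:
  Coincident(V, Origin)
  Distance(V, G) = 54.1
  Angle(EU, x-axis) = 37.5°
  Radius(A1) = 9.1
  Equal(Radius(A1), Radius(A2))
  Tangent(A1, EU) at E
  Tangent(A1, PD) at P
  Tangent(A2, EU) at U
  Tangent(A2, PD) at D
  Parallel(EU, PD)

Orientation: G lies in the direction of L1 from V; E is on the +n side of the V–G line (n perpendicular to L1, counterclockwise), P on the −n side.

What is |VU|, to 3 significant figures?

54.9

Tangency of A1 to both parallel lines with radius 9.1 puts E and P at V ± 9.1·n: E = (-5.54, 7.22), P = (5.54, -7.22). Equal radii place U and D the same way about G: U = G + 9.1·n = (37.4, 40.2), D = G − 9.1·n = (48.5, 25.7). Then |VU| = |U − V| = 54.9.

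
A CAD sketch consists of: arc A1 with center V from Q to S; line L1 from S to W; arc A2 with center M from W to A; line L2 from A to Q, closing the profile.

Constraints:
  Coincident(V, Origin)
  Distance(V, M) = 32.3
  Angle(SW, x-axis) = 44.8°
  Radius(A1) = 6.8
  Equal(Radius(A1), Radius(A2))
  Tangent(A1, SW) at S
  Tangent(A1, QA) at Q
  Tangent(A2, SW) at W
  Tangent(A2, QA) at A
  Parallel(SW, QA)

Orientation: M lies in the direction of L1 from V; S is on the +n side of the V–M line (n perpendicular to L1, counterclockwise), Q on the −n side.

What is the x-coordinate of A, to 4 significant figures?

27.71

The slot axis is L1's direction at 44.8°, so u = (cos 44.8°, sin 44.8°) = (0.7096, 0.7046) and n = (−sin 44.8°, cos 44.8°) = (-0.7046, 0.7096). V is at the origin and M lies 32.3 along u from V, so M = 32.3·u = (22.92, 22.76). Tangency of A1 to both parallel lines with radius 6.8 puts S and Q at V ± 6.8·n: S = (-4.792, 4.825), Q = (4.792, -4.825). Equal radii place W and A the same way about M: W = M + 6.8·n = (18.13, 27.58), A = M − 6.8·n = (27.71, 17.93). So A.x = 27.71.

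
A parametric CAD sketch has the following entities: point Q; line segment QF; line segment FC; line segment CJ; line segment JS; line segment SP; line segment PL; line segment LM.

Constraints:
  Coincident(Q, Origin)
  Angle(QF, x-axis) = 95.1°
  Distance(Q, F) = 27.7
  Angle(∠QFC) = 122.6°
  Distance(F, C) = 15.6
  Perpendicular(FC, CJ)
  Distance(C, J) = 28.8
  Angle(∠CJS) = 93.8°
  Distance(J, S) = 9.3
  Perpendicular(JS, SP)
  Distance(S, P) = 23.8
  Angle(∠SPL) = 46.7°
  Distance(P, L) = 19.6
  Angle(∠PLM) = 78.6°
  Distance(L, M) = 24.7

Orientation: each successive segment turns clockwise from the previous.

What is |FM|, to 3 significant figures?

33.7

∠SPL = 46.7° gives PL at -1.80° from the x-axis; with |PL| = 19.6, L = (24.3, 25.4). ∠PLM = 78.6° gives LM at -103° from the x-axis; with |LM| = 24.7, M = (18.7, 1.34). Then |FM| = |M − F| = 33.7.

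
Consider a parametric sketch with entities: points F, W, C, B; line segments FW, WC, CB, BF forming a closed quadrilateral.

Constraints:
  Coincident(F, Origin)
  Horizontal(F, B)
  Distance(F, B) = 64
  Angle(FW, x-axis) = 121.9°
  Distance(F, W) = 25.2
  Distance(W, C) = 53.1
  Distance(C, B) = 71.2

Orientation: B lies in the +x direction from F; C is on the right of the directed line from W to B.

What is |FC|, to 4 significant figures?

30.14

Checks: F = (0.00, 0.00) ✓; |WC| = 53.10 ✓; |CB| = 71.20 ✓.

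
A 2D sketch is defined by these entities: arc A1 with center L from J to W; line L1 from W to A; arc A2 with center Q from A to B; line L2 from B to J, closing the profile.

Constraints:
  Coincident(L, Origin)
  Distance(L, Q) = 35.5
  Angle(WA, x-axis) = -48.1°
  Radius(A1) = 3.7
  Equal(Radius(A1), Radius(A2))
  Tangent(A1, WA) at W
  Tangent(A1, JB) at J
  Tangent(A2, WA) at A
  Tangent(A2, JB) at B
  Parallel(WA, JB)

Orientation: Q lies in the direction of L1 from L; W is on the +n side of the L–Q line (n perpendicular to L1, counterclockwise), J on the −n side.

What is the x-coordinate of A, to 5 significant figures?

26.462

Tangency of A1 to both parallel lines with radius 3.7 puts W and J at L ± 3.7·n: W = (2.7540, 2.4710), J = (-2.7540, -2.4710). Equal radii place A and B the same way about Q: A = Q + 3.7·n = (26.462, -23.952), B = Q − 3.7·n = (20.954, -28.894). So A.x = 26.462.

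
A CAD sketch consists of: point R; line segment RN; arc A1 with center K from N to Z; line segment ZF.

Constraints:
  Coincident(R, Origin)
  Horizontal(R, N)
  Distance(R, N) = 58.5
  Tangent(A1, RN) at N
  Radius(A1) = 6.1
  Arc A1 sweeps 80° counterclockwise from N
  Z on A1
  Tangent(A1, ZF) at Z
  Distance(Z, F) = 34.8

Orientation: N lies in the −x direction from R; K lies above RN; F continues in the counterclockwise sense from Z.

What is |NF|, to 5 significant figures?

41.117

R is at the origin; R and N share the same y with |RN| = 58.5 and N on the −x side, so N = (-58.500, 0.0000). The tangent condition forces KN to be normal to RN, so K = N + (0, 6.1) = (-58.500, 6.1000). On A1, N sits at bearing -90° from K; an 80° counterclockwise sweep puts Z at bearing -10°, so Z = K + 6.1·(cos -10°, sin -10°) = (-52.493, 5.0407). The tangent condition forces KZ to be normal to ZF, so ZF runs along (−sin -10°, cos -10°); with |ZF| = 34.8, F = (-46.450, 39.312). Then |NF| = |F − N| = 41.117.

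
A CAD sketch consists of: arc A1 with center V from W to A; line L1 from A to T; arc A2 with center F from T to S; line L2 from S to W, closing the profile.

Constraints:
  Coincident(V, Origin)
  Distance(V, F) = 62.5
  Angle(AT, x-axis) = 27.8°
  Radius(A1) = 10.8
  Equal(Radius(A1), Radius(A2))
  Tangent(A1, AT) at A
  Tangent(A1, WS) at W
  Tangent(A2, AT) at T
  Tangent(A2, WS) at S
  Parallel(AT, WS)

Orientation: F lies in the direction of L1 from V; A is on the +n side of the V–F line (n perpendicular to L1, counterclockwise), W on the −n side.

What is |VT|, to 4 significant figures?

63.43

The slot axis is L1's direction at 27.8°, so u = (cos 27.8°, sin 27.8°) = (0.8846, 0.4664) and n = (−sin 27.8°, cos 27.8°) = (-0.4664, 0.8846). V is at the origin and F lies 62.5 along u from V, so F = 62.5·u = (55.29, 29.15). Tangency of A1 to both parallel lines with radius 10.8 puts A and W at V ± 10.8·n: A = (-5.037, 9.553), W = (5.037, -9.553). Equal radii place T and S the same way about F: T = F + 10.8·n = (50.25, 38.70), S = F − 10.8·n = (60.32, 19.60). Then |VT| = |T − V| = 63.43.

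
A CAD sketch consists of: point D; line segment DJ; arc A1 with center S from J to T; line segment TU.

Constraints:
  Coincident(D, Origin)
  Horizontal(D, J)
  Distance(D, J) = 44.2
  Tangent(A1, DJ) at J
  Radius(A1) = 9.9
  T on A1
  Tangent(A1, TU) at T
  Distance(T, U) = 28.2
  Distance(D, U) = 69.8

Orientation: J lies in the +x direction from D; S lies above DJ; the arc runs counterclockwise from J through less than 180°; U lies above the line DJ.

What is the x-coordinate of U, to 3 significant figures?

60.4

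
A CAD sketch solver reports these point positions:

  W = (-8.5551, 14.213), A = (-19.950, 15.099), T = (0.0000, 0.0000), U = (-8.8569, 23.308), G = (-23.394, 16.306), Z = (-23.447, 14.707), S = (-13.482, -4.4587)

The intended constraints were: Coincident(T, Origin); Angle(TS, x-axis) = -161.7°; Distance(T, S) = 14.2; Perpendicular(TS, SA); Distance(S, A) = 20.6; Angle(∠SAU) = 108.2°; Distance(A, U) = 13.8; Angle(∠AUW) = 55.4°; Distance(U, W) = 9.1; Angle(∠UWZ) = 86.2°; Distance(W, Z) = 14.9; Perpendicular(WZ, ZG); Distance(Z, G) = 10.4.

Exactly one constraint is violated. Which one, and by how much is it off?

Distance(Z, G) = 10.4 — off by 8.80.

T = (0.00, 0.00) ✓; TS at -161.7° ✓; |TS| = 14.20 ✓; ∠(TS, SA) = 90.00° ✓; |SA| = 20.60 ✓; ∠SAU = 108.2° ✓; |AU| = 13.80 ✓; ∠AUW = 55.40° ✓; |UW| = 9.100 ✓; ∠UWZ = 86.20° ✓; |WZ| = 14.90 ✓; ∠(WZ, ZG) = 90.00° ✓; |ZG| = 1.600 ✗.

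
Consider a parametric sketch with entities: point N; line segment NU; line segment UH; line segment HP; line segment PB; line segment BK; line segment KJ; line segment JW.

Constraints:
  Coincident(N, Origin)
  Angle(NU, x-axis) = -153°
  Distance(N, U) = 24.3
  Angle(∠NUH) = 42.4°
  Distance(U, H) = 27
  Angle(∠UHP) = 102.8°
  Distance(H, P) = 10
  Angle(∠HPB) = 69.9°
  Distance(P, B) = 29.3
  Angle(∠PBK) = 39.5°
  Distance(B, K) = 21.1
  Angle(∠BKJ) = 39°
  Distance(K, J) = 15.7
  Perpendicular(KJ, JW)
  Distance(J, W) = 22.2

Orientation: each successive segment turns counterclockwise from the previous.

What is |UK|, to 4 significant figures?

18.75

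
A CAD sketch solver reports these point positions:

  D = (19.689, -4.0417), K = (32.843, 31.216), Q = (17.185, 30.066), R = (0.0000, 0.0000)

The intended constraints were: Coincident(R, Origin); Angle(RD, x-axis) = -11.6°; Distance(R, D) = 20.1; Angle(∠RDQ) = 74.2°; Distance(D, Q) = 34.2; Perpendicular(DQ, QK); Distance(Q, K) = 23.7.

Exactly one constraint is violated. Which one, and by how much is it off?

Distance(Q, K) = 23.7 — off by 8.00.

R = (0.00, 0.00) ✓; RD at -11.60° ✓; |RD| = 20.10 ✓; ∠RDQ = 74.20° ✓; |DQ| = 34.20 ✓; ∠(DQ, QK) = 90.00° ✓; |QK| = 15.70 ✗.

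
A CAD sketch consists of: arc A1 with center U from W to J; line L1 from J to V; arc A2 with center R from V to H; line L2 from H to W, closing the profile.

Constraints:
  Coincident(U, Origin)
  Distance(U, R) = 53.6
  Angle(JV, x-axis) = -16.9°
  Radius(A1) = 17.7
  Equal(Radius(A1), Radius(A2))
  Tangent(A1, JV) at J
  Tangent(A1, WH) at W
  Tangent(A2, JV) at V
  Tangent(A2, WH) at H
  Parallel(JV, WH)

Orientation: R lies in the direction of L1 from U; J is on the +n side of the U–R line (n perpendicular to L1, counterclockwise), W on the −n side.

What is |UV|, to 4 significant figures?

56.45

Tangency of A1 to both parallel lines with radius 17.7 puts J and W at U ± 17.7·n: J = (5.145, 16.94), W = (-5.145, -16.94). Equal radii place V and H the same way about R: V = R + 17.7·n = (56.43, 1.354), H = R − 17.7·n = (46.14, -32.52). Then |UV| = |V − U| = 56.45.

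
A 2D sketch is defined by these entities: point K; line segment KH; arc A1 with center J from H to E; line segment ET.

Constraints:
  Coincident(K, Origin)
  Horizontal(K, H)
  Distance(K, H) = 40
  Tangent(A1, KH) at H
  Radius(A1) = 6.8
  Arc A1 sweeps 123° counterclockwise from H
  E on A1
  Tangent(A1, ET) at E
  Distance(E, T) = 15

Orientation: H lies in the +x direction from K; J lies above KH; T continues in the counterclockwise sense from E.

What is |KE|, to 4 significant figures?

46.89

The tangent condition forces JH to be normal to KH, so J = H + (0, 6.8) = (40.00, 6.800). On A1, H sits at bearing -90° from J; a 123° counterclockwise sweep puts E at bearing 33°, so E = J + 6.8·(cos 33°, sin 33°) = (45.70, 10.50). Then |KE| = |E − K| = 46.89.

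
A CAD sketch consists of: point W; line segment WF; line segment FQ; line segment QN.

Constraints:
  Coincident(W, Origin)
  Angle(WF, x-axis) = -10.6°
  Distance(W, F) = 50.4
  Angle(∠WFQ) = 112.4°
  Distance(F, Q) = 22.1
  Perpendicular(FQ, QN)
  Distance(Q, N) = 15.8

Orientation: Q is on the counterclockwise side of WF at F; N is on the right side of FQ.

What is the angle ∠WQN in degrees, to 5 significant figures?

138.44°

W is at the origin; WF runs at -10.6° with length 50.4, so F = 50.4·(cos -10.6°, sin -10.6°) = (49.540, -9.2711). ∠WFQ = 112.4°, so FQ runs at -10.6° + (180° − 112.4°) = 57.000° from the x-axis; with |FQ| = 22.1, Q = F + 22.1·(cos 57.000°, sin 57.000°) = (61.576, 9.2635). FQ is perpendicular to QN; with |QN| = 15.8 on the right of FQ, N = Q + 15.8·(0.83867, -0.54464) = (74.827, 0.65817). Then cos ∠WQN = QW·QN / (|QW||QN|), giving 138.44°.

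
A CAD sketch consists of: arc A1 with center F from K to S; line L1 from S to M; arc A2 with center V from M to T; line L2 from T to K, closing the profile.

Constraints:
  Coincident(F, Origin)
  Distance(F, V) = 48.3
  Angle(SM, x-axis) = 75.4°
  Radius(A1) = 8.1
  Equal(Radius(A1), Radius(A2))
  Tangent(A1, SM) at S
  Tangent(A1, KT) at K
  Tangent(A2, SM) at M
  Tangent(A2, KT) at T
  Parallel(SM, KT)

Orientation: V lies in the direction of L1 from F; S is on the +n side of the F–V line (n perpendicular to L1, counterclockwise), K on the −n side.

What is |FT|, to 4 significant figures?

48.97

The slot axis is L1's direction at 75.4°, so u = (cos 75.4°, sin 75.4°) = (0.2521, 0.9677) and n = (−sin 75.4°, cos 75.4°) = (-0.9677, 0.2521). F is at the origin and V lies 48.3 along u from F, so V = 48.3·u = (12.17, 46.74). Tangency of A1 to both parallel lines with radius 8.1 puts S and K at F ± 8.1·n: S = (-7.838, 2.042), K = (7.838, -2.042). Equal radii place M and T the same way about V: M = V + 8.1·n = (4.337, 48.78), T = V − 8.1·n = (20.01, 44.70). Then |FT| = |T − F| = 48.97.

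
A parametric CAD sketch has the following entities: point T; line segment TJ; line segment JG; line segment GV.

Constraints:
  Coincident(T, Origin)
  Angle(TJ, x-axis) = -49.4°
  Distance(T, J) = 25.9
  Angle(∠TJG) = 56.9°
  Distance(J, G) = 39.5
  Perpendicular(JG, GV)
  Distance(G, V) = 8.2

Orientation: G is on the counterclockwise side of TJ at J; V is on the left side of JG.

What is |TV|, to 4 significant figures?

28.72

T is at the origin; TJ runs at -49.4° with length 25.9, so J = 25.9·(cos -49.4°, sin -49.4°) = (16.86, -19.67). ∠TJG = 56.9°, so JG runs at -49.4° + (180° − 56.9°) = 73.70° from the x-axis; with |JG| = 39.5, G = J + 39.5·(cos 73.70°, sin 73.70°) = (27.94, 18.25). JG ⟂ GV; with |GV| = 8.2 on the left of JG, V = G + 8.2·(-0.9598, 0.2807) = (20.07, 20.55). Then |TV| = |V − T| = 28.72.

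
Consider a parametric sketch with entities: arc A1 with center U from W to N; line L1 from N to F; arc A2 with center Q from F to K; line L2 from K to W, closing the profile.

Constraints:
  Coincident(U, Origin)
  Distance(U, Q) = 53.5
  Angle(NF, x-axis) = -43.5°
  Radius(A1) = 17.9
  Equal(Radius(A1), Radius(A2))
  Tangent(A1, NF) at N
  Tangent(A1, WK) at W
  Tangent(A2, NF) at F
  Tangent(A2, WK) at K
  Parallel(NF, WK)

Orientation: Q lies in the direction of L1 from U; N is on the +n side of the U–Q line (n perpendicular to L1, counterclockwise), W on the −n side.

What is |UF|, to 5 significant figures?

56.415

The slot axis is L1's direction at -43.5°, so u = (cos -43.5°, sin -43.5°) = (0.72537, -0.68835) and n = (−sin -43.5°, cos -43.5°) = (0.68835, 0.72537). U is at the origin and Q lies 53.5 along u from U, so Q = 53.5·u = (38.808, -36.827). Tangency of A1 to both parallel lines with radius 17.9 puts N and W at U ± 17.9·n: N = (12.322, 12.984), W = (-12.322, -12.984). Equal radii place F and K the same way about Q: F = Q + 17.9·n = (51.129, -23.843), K = Q − 17.9·n = (26.486, -49.811). Then |UF| = |F − U| = 56.415.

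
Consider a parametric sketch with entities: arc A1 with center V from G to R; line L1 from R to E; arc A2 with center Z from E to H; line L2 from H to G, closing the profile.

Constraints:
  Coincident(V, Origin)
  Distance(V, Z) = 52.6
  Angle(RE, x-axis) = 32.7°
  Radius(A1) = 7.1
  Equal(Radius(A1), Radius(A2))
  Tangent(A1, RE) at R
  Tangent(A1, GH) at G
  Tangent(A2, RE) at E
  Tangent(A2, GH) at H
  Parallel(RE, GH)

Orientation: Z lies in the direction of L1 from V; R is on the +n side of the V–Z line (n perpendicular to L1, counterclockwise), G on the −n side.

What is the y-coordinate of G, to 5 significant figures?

-5.9747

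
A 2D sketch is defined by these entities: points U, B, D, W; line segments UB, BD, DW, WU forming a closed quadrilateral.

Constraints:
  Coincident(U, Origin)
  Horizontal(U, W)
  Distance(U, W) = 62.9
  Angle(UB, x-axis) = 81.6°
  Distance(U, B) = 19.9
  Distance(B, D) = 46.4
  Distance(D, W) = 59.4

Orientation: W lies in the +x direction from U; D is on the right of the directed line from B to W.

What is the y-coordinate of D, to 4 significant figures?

-26.23

Checks: |UW| = 62.90 ✓; |UB| = 19.90 ✓; |BD| = 46.40 ✓; |DW| = 59.40 ✓.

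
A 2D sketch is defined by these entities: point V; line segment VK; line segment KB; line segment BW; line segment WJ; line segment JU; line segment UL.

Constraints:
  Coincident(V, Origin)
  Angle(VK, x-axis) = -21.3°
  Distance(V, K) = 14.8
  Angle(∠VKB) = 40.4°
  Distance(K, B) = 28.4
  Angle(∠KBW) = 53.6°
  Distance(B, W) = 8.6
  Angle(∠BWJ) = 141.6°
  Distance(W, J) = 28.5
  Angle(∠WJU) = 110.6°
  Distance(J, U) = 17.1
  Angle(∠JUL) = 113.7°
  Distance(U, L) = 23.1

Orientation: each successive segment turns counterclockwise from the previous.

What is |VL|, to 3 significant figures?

32.1

∠WJU = 110.6° gives JU at -7.50° from the x-axis; with |JU| = 17.1, U = (20.1, -18.1). ∠JUL = 113.7° gives UL at 58.8° from the x-axis; with |UL| = 23.1, L = (32.0, 1.62). Then |VL| = |L − V| = 32.1.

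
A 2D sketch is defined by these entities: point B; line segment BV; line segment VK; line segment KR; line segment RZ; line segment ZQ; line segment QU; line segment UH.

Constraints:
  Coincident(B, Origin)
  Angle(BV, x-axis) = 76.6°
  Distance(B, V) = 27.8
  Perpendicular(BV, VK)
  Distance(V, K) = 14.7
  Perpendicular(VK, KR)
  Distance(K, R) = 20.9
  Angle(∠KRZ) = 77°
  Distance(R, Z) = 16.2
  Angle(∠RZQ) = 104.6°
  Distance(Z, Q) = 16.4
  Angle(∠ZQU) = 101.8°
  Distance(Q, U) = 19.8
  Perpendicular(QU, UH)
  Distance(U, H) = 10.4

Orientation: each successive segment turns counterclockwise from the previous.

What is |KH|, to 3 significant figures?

8.38

∠ZQU = 101.8° gives QU at 153° from the x-axis; with |QU| = 19.8, U = (-9.93, 34.8). QU is perpendicular to UH, so UH runs at -117°; with |UH| = 10.4, H = (-14.6, 25.5). Then |KH| = |H − K| = 8.38.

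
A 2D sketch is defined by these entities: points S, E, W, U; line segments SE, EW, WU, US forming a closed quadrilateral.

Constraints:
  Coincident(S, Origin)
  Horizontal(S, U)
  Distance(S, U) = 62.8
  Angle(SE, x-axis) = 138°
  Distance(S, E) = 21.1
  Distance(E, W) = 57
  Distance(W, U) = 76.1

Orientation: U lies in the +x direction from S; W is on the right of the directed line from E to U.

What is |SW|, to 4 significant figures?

41.05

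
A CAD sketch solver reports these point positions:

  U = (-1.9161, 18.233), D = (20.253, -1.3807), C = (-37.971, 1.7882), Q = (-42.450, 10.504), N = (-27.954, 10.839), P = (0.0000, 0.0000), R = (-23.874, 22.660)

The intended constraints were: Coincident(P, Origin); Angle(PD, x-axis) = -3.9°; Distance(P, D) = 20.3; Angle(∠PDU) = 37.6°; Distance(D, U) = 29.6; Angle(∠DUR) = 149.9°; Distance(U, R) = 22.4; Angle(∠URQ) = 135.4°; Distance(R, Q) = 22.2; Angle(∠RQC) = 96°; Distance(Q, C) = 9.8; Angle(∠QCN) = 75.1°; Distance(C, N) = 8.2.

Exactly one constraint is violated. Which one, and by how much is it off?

Distance(C, N) = 8.2 — off by 5.30.

P = (0.00, 0.00) ✓; PD at -3.900° ✓; |PD| = 20.30 ✓; ∠PDU = 37.60° ✓; |DU| = 29.60 ✓; ∠DUR = 149.9° ✓; |UR| = 22.40 ✓; ∠URQ = 135.4° ✓; |RQ| = 22.20 ✓; ∠RQC = 96.00° ✓; |QC| = 9.799 ✓; ∠QCN = 75.10° ✓; |CN| = 13.50 ✗.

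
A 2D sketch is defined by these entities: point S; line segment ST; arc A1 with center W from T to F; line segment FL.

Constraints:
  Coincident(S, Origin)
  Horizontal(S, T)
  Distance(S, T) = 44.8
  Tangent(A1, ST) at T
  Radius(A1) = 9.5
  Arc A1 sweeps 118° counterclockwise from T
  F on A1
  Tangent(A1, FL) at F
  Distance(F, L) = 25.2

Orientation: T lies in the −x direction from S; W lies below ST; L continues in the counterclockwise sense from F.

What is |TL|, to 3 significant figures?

36.4

S is at the origin; S and T share the same y with |ST| = 44.8 and T on the −x side, so T = (-44.8, 0.00). A1 meets ST tangentially, so WT is at right angles to ST, so W = T + (0, -9.5) = (-44.8, -9.50). On A1, T sits at bearing 90° from W; a 118° counterclockwise sweep puts F at bearing 208°, so F = W + 9.5·(cos 208°, sin 208°) = (-53.2, -14.0). Since A1 is tangent to FL there, WF ⟂ FL, so FL runs along (−sin 208°, cos 208°); with |FL| = 25.2, L = (-41.4, -36.2). Then |TL| = |L − T| = 36.4.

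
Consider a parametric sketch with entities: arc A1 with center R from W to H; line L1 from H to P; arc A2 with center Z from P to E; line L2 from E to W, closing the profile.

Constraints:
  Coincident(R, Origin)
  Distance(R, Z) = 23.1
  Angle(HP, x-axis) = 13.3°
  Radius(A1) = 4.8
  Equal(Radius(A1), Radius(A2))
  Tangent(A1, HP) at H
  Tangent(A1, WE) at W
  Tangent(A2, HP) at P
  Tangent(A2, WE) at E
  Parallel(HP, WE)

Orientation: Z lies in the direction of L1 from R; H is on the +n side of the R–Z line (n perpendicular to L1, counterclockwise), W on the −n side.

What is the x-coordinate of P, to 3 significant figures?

21.4

The slot axis is L1's direction at 13.3°, so u = (cos 13.3°, sin 13.3°) = (0.973, 0.230) and n = (−sin 13.3°, cos 13.3°) = (-0.230, 0.973). R is at the origin and Z lies 23.1 along u from R, so Z = 23.1·u = (22.5, 5.31). Tangency of A1 to both parallel lines with radius 4.8 puts H and W at R ± 4.8·n: H = (-1.10, 4.67), W = (1.10, -4.67). Equal radii place P and E the same way about Z: P = Z + 4.8·n = (21.4, 9.99), E = Z − 4.8·n = (23.6, 0.643). So P.x = 21.4.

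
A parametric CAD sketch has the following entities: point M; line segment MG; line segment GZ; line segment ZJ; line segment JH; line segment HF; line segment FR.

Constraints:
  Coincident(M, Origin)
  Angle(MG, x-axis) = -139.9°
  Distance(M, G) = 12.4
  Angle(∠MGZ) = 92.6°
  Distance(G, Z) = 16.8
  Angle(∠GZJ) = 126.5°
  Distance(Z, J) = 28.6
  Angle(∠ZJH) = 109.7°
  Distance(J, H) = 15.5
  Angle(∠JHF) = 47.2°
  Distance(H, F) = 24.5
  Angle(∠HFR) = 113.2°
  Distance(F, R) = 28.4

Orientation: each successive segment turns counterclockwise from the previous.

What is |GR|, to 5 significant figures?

42.594

∠JHF = 47.2° gives HF at -155.90° from the x-axis; with |HF| = 24.5, F = (11.943, -16.139). ∠HFR = 113.2° gives FR at -89.100° from the x-axis; with |FR| = 28.4, R = (12.389, -44.535). Then |GR| = |R − G| = 42.594.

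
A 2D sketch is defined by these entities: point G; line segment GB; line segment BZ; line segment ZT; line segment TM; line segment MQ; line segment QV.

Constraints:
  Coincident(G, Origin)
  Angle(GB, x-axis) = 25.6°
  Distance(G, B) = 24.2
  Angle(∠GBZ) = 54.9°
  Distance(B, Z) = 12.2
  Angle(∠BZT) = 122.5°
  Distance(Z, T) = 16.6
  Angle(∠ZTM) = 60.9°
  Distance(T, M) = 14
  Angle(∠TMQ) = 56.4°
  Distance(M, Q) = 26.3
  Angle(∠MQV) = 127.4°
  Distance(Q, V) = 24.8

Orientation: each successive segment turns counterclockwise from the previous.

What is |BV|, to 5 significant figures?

46.305

G is at the origin; GB runs at 25.6° with length 24.2, so B = (21.824, 10.456). ∠GBZ = 54.9° gives BZ at 150.70° from the x-axis; with |BZ| = 12.2, Z = (11.185, 16.427). ∠BZT = 122.5° gives ZT at -151.80° from the x-axis; with |ZT| = 16.6, T = (-3.4445, 8.5826). ∠ZTM = 60.9° gives TM at -32.700° from the x-axis; with |TM| = 14.0, M = (8.3366, 1.0192). ∠TMQ = 56.4° gives MQ at 90.900° from the x-axis; with |MQ| = 26.3, Q = (7.9235, 27.316). ∠MQV = 127.4° gives QV at 143.50° from the x-axis; with |QV| = 24.8, V = (-12.012, 42.068). Then |BV| = |V − B| = 46.305.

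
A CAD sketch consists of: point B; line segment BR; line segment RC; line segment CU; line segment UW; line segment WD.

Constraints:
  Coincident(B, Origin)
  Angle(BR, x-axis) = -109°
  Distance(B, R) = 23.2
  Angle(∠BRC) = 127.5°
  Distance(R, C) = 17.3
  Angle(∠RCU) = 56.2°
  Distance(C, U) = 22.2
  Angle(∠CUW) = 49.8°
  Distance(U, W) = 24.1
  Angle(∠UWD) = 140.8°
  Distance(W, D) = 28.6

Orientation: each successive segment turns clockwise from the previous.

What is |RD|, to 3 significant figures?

32.5

B is at the origin; BR runs at -109.0° with length 23.2, so R = (-7.55, -21.9). ∠BRC = 127.5° gives RC at -162° from the x-axis; with |RC| = 17.3, C = (-24.0, -27.4). ∠RCU = 56.2° gives CU at 74.7° from the x-axis; with |CU| = 22.2, U = (-18.1, -6.01). ∠CUW = 49.8° gives UW at -55.5° from the x-axis; with |UW| = 24.1, W = (-4.45, -25.9). ∠UWD = 140.8° gives WD at -94.7° from the x-axis; with |WD| = 28.6, D = (-6.79, -54.4). Then |RD| = |D − R| = 32.5.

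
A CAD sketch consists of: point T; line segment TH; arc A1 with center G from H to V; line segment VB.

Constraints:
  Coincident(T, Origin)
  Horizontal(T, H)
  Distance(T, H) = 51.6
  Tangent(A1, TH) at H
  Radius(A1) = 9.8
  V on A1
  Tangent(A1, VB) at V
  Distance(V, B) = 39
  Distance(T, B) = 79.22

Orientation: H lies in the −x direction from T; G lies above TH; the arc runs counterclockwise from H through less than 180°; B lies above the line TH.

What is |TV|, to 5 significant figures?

45.561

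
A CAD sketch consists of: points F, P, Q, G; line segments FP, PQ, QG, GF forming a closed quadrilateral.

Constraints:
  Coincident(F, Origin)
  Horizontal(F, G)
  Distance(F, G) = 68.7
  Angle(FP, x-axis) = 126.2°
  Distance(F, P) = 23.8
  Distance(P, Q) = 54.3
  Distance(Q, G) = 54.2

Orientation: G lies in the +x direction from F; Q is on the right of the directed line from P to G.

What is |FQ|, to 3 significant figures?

30.5

Checks: |PQ| = 54.30 ✓; |QG| = 54.20 ✓.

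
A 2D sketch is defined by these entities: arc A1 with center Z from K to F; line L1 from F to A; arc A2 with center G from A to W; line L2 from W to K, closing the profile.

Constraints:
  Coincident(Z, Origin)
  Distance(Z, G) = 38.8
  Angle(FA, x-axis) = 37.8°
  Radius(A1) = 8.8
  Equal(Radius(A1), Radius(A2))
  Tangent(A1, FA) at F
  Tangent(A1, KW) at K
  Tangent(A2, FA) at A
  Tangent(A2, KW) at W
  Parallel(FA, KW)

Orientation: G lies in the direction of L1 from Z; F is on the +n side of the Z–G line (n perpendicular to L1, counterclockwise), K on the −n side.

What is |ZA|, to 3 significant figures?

39.8

The slot axis is L1's direction at 37.8°, so u = (cos 37.8°, sin 37.8°) = (0.790, 0.613) and n = (−sin 37.8°, cos 37.8°) = (-0.613, 0.790). Z is at the origin and G lies 38.8 along u from Z, so G = 38.8·u = (30.7, 23.8). Tangency of A1 to both parallel lines with radius 8.8 puts F and K at Z ± 8.8·n: F = (-5.39, 6.95), K = (5.39, -6.95). Equal radii place A and W the same way about G: A = G + 8.8·n = (25.3, 30.7), W = G − 8.8·n = (36.1, 16.8). Then |ZA| = |A − Z| = 39.8.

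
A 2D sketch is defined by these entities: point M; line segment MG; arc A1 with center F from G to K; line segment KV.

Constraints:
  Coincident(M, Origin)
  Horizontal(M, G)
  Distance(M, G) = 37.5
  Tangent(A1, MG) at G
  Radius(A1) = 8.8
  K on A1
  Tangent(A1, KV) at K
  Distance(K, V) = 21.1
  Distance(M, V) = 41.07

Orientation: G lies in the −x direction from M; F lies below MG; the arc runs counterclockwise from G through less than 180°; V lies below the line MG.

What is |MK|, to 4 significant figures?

46.14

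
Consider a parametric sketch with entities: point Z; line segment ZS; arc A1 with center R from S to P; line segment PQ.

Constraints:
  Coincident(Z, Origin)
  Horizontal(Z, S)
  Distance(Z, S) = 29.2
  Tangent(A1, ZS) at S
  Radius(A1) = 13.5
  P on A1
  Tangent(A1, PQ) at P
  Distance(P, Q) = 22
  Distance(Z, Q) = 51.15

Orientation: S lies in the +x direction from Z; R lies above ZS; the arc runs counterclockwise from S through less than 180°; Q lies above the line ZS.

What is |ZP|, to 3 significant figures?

45.7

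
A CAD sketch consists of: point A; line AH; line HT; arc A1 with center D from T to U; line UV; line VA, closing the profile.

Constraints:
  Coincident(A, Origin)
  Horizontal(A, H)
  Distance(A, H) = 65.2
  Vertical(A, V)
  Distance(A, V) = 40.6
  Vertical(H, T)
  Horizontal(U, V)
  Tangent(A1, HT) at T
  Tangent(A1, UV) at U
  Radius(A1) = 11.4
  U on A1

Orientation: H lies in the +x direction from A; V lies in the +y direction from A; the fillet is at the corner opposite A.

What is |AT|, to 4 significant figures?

71.44

The virtual corner opposite A is at (65.20, 40.60). Tangency of A1 to HT means the radius DT is perpendicular to HT and A1 meets UV tangentially, so DU is at right angles to UV, with radius 11.4, so the center D sits 11.4 in from both sides at D = (53.80, 29.20). That places the tangent points at T = (65.20, 29.20) on HT and U = (53.80, 40.60) on UV. Then |AT| = |T − A| = 71.44.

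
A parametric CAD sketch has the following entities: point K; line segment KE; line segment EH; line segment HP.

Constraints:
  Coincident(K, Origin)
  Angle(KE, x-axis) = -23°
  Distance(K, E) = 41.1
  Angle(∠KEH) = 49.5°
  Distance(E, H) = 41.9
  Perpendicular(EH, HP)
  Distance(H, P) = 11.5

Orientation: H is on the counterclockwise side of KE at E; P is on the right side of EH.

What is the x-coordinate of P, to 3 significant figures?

36.2

K is at the origin; KE runs at -23.0° with length 41.1, so E = 41.1·(cos -23.0°, sin -23.0°) = (37.8, -16.1). ∠KEH = 49.5°, so EH runs at -23.0° + (180° − 49.5°) = 108° from the x-axis; with |EH| = 41.9, H = E + 41.9·(cos 108°, sin 108°) = (25.2, 23.9). EH is perpendicular to HP; with |HP| = 11.5 on the right of EH, P = H + 11.5·(0.954, 0.301) = (36.2, 27.4). So P.x = 36.2.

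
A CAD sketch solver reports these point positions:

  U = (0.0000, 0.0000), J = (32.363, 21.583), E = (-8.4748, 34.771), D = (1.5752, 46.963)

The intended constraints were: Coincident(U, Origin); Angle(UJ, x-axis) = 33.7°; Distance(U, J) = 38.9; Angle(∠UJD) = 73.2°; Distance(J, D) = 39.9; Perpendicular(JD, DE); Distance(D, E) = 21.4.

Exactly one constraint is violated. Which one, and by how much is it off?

Distance(D, E) = 21.4 — off by 5.60.

U = (0.00, 0.00) ✓; UJ at 33.70° ✓; |UJ| = 38.90 ✓; ∠UJD = 73.20° ✓; |JD| = 39.90 ✓; ∠(JD, DE) = 90.00° ✓; |DE| = 15.80 ✗.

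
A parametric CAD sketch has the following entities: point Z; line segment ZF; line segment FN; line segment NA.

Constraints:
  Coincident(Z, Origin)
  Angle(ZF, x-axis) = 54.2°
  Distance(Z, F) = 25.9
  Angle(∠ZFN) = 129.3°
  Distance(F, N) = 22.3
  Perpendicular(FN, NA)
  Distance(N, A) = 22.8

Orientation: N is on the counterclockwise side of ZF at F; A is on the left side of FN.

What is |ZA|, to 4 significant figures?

38.80

∠ZFN = 129.3°, so FN runs at 54.2° + (180° − 129.3°) = 104.9° from the x-axis; with |FN| = 22.3, N = F + 22.3·(cos 104.9°, sin 104.9°) = (9.416, 42.56). FN is perpendicular to NA; with |NA| = 22.8 on the left of FN, A = N + 22.8·(-0.9664, -0.2571) = (-12.62, 36.69). Then |ZA| = |A − Z| = 38.80.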